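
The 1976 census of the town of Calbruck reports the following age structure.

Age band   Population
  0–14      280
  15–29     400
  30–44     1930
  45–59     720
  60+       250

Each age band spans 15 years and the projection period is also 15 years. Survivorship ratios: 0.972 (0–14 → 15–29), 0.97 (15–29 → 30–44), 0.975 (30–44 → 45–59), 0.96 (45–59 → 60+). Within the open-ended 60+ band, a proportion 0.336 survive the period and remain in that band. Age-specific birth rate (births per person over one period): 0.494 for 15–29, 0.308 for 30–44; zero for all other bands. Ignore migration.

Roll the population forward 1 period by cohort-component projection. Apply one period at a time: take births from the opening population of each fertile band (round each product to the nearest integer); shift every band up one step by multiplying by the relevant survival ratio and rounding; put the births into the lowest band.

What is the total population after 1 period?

(Bands numbered youngest = 1 to oldest = 5.)
Period 1.
Births: 400 * 0.494 = 198  |  1930 * 0.308 = 594 — total 792
Band 2: 280 * 0.972 = 272
Band 3: 400 * 0.97 = 388
Band 4: 1930 * 0.975 = 1882
Band 5: 720 * 0.96 + 250 * 0.336 = 691 + 84 = 775
→ [792, 272, 388, 1882, 775]
Total after period 1: 792 + 272 + 388 + 1882 + 775 = 4109

4109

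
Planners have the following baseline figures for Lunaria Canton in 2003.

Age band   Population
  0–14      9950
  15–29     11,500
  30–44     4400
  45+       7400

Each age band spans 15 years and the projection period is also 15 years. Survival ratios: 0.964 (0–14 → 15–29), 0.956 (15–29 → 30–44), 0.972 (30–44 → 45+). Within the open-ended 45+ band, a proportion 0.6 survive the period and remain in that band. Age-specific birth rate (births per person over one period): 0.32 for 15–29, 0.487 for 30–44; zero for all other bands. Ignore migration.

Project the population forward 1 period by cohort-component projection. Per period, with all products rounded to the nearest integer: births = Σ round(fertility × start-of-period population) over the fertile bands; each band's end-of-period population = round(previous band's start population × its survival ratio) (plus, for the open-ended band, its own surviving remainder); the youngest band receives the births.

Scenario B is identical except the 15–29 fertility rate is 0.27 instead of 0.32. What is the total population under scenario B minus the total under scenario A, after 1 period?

Call the groups 1 to 4, youngest first.
Period 1:
Births: 11500 × 0.32 = 3680 ; 4400 × 0.487 = 2143 — total 5823
Group 2: 9950 × 0.964 = 9592
Group 3: 11500 × 0.956 = 10994
Group 4: 4400 × 0.972 + 7400 × 0.6 = 4277 + 4440 = 8717
→ [5823, 9592, 10994, 8717]
Scenario A total after 1 period: 35126
Scenario B projection —
Period 1:
Births: 11500 × 0.27 = 3105 ; 4400 × 0.487 = 2143 — total 5248
Group 2: 9950 × 0.964 = 9592
Group 3: 11500 × 0.956 = 10994
Group 4: 4400 × 0.972 + 7400 × 0.6 = 4277 + 4440 = 8717
→ [5248, 9592, 10994, 8717]
Scenario B total after 1 period: 34551
Difference B − A = 34551 − 35126 = -575

-575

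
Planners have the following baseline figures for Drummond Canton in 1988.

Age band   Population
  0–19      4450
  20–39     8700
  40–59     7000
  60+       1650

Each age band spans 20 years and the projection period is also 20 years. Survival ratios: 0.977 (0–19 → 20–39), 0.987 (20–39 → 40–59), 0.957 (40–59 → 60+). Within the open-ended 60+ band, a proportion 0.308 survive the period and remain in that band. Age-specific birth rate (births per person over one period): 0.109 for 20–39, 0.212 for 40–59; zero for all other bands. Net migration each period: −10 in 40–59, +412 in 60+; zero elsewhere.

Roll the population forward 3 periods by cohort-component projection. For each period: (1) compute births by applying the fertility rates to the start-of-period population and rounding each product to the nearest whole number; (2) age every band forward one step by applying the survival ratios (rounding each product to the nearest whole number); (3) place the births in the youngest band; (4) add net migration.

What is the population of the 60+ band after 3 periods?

7887

Numbering the bands 1..4 from youngest to oldest:
Period 1.
Births: 8700 * 0.109 = 948  |  7000 * 0.212 = 1484 → total 2432
Band 2: 4450 * 0.977 = 4348
Band 3: 8700 * 0.987 = 8587
Band 4: 7000 * 0.957 + 1650 * 0.308 = 6699 + 508 = 7207
Net migration: Band 3 − 10 → 8577; Band 4 + 412 → 7619
Giving 2432 / 4348 / 8577 / 7619.
Period 2.
Births: 4348 * 0.109 = 474  |  8577 * 0.212 = 1818 → total 2292
Band 2: 2432 * 0.977 = 2376
Band 3: 4348 * 0.987 = 4291
Band 4: 8577 * 0.957 + 7619 * 0.308 = 8208 + 2347 = 10555
Net migration: Band 3 − 10 → 4281; Band 4 + 412 → 10967
Giving 2292 / 2376 / 4281 / 10967.
Period 3.
Births: 2376 * 0.109 = 259  |  4281 * 0.212 = 908 → total 1167
Band 2: 2292 * 0.977 = 2239
Band 3: 2376 * 0.987 = 2345
Band 4: 4281 * 0.957 + 10967 * 0.308 = 4097 + 3378 = 7475
Net migration: Band 3 − 10 → 2335; Band 4 + 412 → 7887
Giving 1167 / 2239 / 2335 / 7887.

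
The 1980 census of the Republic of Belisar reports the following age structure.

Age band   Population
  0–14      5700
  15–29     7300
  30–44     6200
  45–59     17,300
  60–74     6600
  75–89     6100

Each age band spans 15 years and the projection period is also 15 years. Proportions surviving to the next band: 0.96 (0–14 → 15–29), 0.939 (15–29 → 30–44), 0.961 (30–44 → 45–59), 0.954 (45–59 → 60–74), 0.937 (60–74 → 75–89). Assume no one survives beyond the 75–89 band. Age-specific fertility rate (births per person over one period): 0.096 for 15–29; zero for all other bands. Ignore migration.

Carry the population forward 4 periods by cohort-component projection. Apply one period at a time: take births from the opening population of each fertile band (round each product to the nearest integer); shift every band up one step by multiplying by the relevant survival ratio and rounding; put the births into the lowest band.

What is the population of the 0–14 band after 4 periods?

Let band 1 be 0–14 through band 6 = 75–89.
Period 1:
Births: 7300 * 0.096 = 701
Band 2: 5700 * 0.96 = 5472
Band 3: 7300 * 0.939 = 6855
Band 4: 6200 * 0.961 = 5958
Band 5: 17300 * 0.954 = 16504
Band 6: 6600 * 0.937 = 6184
End of period: [701, 5472, 6855, 5958, 16504, 6184]
Period 2:
Births: 5472 * 0.096 = 525
Band 2: 701 * 0.96 = 673
Band 3: 5472 * 0.939 = 5138
Band 4: 6855 * 0.961 = 6588
Band 5: 5958 * 0.954 = 5684
Band 6: 16504 * 0.937 = 15464
End of period: [525, 673, 5138, 6588, 5684, 15464]
Period 3:
Births: 673 * 0.096 = 65
Band 2: 525 * 0.96 = 504
Band 3: 673 * 0.939 = 632
Band 4: 5138 * 0.961 = 4938
Band 5: 6588 * 0.954 = 6285
Band 6: 5684 * 0.937 = 5326
End of period: [65, 504, 632, 4938, 6285, 5326]
Period 4:
Births: 504 * 0.096 = 48
Band 2: 65 * 0.96 = 62
Band 3: 504 * 0.939 = 473
Band 4: 632 * 0.961 = 607
Band 5: 4938 * 0.954 = 4711
Band 6: 6285 * 0.937 = 5889
End of period: [48, 62, 473, 607, 4711, 5889]

48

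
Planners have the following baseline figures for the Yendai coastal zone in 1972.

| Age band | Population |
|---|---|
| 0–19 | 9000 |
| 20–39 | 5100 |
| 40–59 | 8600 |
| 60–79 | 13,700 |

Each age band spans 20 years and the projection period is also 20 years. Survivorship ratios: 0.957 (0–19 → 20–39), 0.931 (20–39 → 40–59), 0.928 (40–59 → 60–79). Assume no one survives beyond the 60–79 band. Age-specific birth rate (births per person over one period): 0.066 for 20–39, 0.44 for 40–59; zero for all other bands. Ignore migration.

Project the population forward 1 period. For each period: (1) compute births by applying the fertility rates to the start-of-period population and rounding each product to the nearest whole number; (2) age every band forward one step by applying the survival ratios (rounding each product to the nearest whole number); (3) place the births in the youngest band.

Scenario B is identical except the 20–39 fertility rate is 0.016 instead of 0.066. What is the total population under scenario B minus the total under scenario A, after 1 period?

-255

Let band 1 be 0–19 through band 4 = 60–79.
Period 1:
Births: 5100 * 0.066 = 337  |  8600 * 0.44 = 3784 → total 4121
Band 2: 9000 * 0.957 = 8613
Band 3: 5100 * 0.931 = 4748
Band 4: 8600 * 0.928 = 7981
End of period: [4121, 8613, 4748, 7981]
Scenario A total after 1 period: 25463
Scenario B projection —
Period 1:
Births: 5100 * 0.016 = 82  |  8600 * 0.44 = 3784 → total 3866
Band 2: 9000 * 0.957 = 8613
Band 3: 5100 * 0.931 = 4748
Band 4: 8600 * 0.928 = 7981
End of period: [3866, 8613, 4748, 7981]
Scenario B total after 1 period: 25208
Difference B − A = 25208 − 25463 = -255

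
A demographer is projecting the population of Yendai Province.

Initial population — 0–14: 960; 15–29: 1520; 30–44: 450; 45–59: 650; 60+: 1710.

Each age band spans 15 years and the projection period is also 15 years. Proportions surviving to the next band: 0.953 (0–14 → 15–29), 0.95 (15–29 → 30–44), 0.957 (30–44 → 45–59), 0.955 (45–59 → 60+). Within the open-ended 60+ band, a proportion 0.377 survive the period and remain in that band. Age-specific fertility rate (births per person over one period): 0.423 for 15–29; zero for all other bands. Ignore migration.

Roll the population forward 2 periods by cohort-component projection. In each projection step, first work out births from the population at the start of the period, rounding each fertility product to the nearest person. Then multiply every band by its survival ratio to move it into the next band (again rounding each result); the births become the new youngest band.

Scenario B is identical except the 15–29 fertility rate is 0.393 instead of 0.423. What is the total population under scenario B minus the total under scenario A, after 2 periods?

-71

Call the groups 1 to 5, youngest first.
— Period 1 —
Births: 1520 × 0.423 = 643
Group 2: 960 × 0.953 = 915
Group 3: 1520 × 0.95 = 1444
Group 4: 450 × 0.957 = 431
Group 5: 650 × 0.955 + 1710 × 0.377 = 621 + 645 = 1266
End of period: [643, 915, 1444, 431, 1266]
— Period 2 —
Births: 915 × 0.423 = 387
Group 2: 643 × 0.953 = 613
Group 3: 915 × 0.95 = 869
Group 4: 1444 × 0.957 = 1382
Group 5: 431 × 0.955 + 1266 × 0.377 = 412 + 477 = 889
End of period: [387, 613, 869, 1382, 889]
Scenario A total after 2 periods: 4140
Scenario B projection —
— Period 1 —
Births: 1520 × 0.393 = 597
Group 2: 960 × 0.953 = 915
Group 3: 1520 × 0.95 = 1444
Group 4: 450 × 0.957 = 431
Group 5: 650 × 0.955 + 1710 × 0.377 = 621 + 645 = 1266
End of period: [597, 915, 1444, 431, 1266]
— Period 2 —
Births: 915 × 0.393 = 360
Group 2: 597 × 0.953 = 569
Group 3: 915 × 0.95 = 869
Group 4: 1444 × 0.957 = 1382
Group 5: 431 × 0.955 + 1266 × 0.377 = 412 + 477 = 889
End of period: [360, 569, 869, 1382, 889]
Scenario B total after 2 periods: 4069
Difference B − A = 4069 − 4140 = -71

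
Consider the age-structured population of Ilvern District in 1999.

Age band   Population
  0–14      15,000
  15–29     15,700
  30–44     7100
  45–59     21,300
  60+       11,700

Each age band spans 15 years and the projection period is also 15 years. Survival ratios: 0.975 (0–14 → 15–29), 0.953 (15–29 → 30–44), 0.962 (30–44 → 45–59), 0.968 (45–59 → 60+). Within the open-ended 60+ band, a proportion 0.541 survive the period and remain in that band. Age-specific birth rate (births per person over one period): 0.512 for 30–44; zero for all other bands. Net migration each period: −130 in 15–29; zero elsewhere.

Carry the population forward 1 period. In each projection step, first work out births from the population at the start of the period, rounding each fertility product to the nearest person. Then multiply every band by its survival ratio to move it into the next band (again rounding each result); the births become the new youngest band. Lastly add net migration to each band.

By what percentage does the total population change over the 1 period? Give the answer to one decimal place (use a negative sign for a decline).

-5.6

[period 1]
Births: 7100 × 0.512 = 3635
15–29: 15000 × 0.975 = 14625
30–44: 15700 × 0.953 = 14962
45–59: 7100 × 0.962 = 6830
60+: 21300 × 0.968 + 11700 × 0.541 = 20618 + 6330 = 26948
Net migration: 15–29 − 130 → 14495
Population now: 0–14=3635, 15–29=14495, 30–44=14962, 45–59=6830, 60+=26948
Total: 70800 → 66870; change = -3930; percentage change = -5.6%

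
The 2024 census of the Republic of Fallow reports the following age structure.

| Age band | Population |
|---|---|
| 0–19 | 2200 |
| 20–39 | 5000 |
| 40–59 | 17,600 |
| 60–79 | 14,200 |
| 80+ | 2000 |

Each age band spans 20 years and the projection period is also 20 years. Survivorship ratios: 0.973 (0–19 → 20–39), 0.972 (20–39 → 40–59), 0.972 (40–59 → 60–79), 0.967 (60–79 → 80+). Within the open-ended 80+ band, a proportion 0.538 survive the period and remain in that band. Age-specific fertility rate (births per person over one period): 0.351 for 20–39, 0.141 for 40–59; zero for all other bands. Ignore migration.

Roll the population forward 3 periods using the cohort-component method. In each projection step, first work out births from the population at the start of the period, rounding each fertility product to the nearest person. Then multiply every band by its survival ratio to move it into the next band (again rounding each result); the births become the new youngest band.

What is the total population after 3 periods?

Let group 1 be 0–19 through group 5 = 80+.
— Period 1 —
Births: 5000 × 0.351 = 1755  |  17600 × 0.141 = 2482 — total 4237
Group 2: 2200 × 0.973 = 2141
Group 3: 5000 × 0.972 = 4860
Group 4: 17600 × 0.972 = 17107
Group 5: 14200 × 0.967 + 2000 × 0.538 = 13731 + 1076 = 14807
Population now: 0–19=4237, 20–39=2141, 40–59=4860, 60–79=17107, 80+=14807
— Period 2 —
Births: 2141 × 0.351 = 751  |  4860 × 0.141 = 685 — total 1436
Group 2: 4237 × 0.973 = 4123
Group 3: 2141 × 0.972 = 2081
Group 4: 4860 × 0.972 = 4724
Group 5: 17107 × 0.967 + 14807 × 0.538 = 16542 + 7966 = 24508
Population now: 0–19=1436, 20–39=4123, 40–59=2081, 60–79=4724, 80+=24508
— Period 3 —
Births: 4123 × 0.351 = 1447  |  2081 × 0.141 = 293 — total 1740
Group 2: 1436 × 0.973 = 1397
Group 3: 4123 × 0.972 = 4008
Group 4: 2081 × 0.972 = 2023
Group 5: 4724 × 0.967 + 24508 × 0.538 = 4568 + 13185 = 17753
Population now: 0–19=1740, 20–39=1397, 40–59=4008, 60–79=2023, 80+=17753
Total after period 3: 1740 + 1397 + 4008 + 2023 + 17753 = 26921

26921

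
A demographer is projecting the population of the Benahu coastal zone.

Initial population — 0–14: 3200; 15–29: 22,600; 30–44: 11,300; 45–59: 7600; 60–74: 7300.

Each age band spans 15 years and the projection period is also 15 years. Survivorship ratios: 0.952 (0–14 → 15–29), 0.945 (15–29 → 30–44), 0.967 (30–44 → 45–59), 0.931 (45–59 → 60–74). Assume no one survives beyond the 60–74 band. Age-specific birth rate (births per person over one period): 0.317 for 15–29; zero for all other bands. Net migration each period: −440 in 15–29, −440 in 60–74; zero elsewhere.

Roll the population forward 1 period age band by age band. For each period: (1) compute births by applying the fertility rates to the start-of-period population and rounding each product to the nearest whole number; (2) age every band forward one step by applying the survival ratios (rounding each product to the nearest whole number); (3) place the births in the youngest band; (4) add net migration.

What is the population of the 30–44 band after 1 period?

[period 1]
Births: 22600 × 0.317 = 7164
15–29: 3200 × 0.952 = 3046
30–44: 22600 × 0.945 = 21357
45–59: 11300 × 0.967 = 10927
60–74: 7600 × 0.931 = 7076
Net migration: 15–29 − 440 → 2606; 60–74 − 440 → 6636
Population now: 0–14=7164, 15–29=2606, 30–44=21357, 45–59=10927, 60–74=6636

21357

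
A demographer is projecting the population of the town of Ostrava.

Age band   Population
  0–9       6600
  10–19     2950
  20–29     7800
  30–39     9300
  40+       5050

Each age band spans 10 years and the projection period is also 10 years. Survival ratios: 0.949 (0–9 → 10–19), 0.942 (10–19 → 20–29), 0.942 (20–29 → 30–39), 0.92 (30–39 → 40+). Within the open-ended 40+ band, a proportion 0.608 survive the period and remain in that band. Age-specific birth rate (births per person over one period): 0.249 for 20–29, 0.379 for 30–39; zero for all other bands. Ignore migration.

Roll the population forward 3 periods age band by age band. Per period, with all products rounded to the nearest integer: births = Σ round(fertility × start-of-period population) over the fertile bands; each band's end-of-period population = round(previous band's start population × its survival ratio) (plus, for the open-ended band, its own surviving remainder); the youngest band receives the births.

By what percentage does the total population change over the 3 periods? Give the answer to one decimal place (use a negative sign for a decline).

Call the groups 1 to 5, youngest first.
Period 1:
Births: 7800 × 0.249 = 1942  |  9300 × 0.379 = 3525 → 5467
Group 2: 6600 × 0.949 = 6263
Group 3: 2950 × 0.942 = 2779
Group 4: 7800 × 0.942 = 7348
Group 5: 9300 × 0.92 + 5050 × 0.608 = 8556 + 3070 = 11626
Giving 5467 / 6263 / 2779 / 7348 / 11626.
Period 2:
Births: 2779 × 0.249 = 692  |  7348 × 0.379 = 2785 → 3477
Group 2: 5467 × 0.949 = 5188
Group 3: 6263 × 0.942 = 5900
Group 4: 2779 × 0.942 = 2618
Group 5: 7348 × 0.92 + 11626 × 0.608 = 6760 + 7069 = 13829
Giving 3477 / 5188 / 5900 / 2618 / 13829.
Period 3:
Births: 5900 × 0.249 = 1469  |  2618 × 0.379 = 992 → 2461
Group 2: 3477 × 0.949 = 3300
Group 3: 5188 × 0.942 = 4887
Group 4: 5900 × 0.942 = 5558
Group 5: 2618 × 0.92 + 13829 × 0.608 = 2409 + 8408 = 10817
Giving 2461 / 3300 / 4887 / 5558 / 10817.
Total: 31700 → 27023; change = -4677; percentage change = -14.8%

-14.8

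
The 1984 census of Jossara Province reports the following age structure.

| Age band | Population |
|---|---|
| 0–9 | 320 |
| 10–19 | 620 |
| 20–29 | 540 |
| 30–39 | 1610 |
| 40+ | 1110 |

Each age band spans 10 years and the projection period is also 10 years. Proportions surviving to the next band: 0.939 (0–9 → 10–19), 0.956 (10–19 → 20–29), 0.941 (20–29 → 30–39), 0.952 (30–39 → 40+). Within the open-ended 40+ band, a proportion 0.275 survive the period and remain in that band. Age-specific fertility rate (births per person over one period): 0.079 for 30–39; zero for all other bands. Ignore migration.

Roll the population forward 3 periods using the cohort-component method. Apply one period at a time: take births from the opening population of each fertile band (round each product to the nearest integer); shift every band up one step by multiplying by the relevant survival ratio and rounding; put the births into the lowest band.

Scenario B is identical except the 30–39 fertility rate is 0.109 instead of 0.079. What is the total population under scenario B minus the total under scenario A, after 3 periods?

74

(Groups numbered youngest = 1 to oldest = 5.)
After projecting period 1:
Births: 1610 * 0.079 = 127
Group 2: 320 * 0.939 = 300
Group 3: 620 * 0.956 = 593
Group 4: 540 * 0.941 = 508
Group 5: 1610 * 0.952 + 1110 * 0.275 = 1533 + 305 = 1838
Giving 127 / 300 / 593 / 508 / 1838.
After projecting period 2:
Births: 508 * 0.079 = 40
Group 2: 127 * 0.939 = 119
Group 3: 300 * 0.956 = 287
Group 4: 593 * 0.941 = 558
Group 5: 508 * 0.952 + 1838 * 0.275 = 484 + 505 = 989
Giving 40 / 119 / 287 / 558 / 989.
After projecting period 3:
Births: 558 * 0.079 = 44
Group 2: 40 * 0.939 = 38
Group 3: 119 * 0.956 = 114
Group 4: 287 * 0.941 = 270
Group 5: 558 * 0.952 + 989 * 0.275 = 531 + 272 = 803
Giving 44 / 38 / 114 / 270 / 803.
Scenario A total after 3 periods: 1269
Scenario B projection —
After projecting period 1:
Births: 1610 * 0.109 = 175
Group 2: 320 * 0.939 = 300
Group 3: 620 * 0.956 = 593
Group 4: 540 * 0.941 = 508
Group 5: 1610 * 0.952 + 1110 * 0.275 = 1533 + 305 = 1838
Giving 175 / 300 / 593 / 508 / 1838.
After projecting period 2:
Births: 508 * 0.109 = 55
Group 2: 175 * 0.939 = 164
Group 3: 300 * 0.956 = 287
Group 4: 593 * 0.941 = 558
Group 5: 508 * 0.952 + 1838 * 0.275 = 484 + 505 = 989
Giving 55 / 164 / 287 / 558 / 989.
After projecting period 3:
Births: 558 * 0.109 = 61
Group 2: 55 * 0.939 = 52
Group 3: 164 * 0.956 = 157
Group 4: 287 * 0.941 = 270
Group 5: 558 * 0.952 + 989 * 0.275 = 531 + 272 = 803
Giving 61 / 52 / 157 / 270 / 803.
Scenario B total after 3 periods: 1343
Difference B − A = 1343 − 1269 = 74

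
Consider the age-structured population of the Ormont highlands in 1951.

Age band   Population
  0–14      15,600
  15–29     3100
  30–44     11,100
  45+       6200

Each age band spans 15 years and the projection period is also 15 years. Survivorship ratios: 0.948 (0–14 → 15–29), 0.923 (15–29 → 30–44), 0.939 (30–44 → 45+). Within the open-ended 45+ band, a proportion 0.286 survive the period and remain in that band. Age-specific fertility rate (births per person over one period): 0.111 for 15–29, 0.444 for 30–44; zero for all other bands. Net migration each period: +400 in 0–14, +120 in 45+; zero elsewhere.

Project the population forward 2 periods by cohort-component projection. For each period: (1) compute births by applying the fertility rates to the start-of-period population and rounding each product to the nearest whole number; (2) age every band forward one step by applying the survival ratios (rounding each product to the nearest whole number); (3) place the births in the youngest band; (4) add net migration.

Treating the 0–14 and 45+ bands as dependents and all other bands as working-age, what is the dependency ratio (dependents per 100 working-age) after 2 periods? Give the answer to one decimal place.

50.7

— Period 1 —
Births: 3100 × 0.111 = 344 ; 11100 × 0.444 = 4928 → 5272
15–29: 15600 × 0.948 = 14789
30–44: 3100 × 0.923 = 2861
45+: 11100 × 0.939 + 6200 × 0.286 = 10423 + 1773 = 12196
Net migration: 0–14 + 400 → 5672; 45+ + 120 → 12316
→ [5672, 14789, 2861, 12316]
— Period 2 —
Births: 14789 × 0.111 = 1642 ; 2861 × 0.444 = 1270 → 2912
15–29: 5672 × 0.948 = 5377
30–44: 14789 × 0.923 = 13650
45+: 2861 × 0.939 + 12316 × 0.286 = 2686 + 3522 = 6208
Net migration: 0–14 + 400 → 3312; 45+ + 120 → 6328
→ [3312, 5377, 13650, 6328]
Dependents (band 0–14 + band 45+) = 3312 + 6328 = 9640; working-age = 19027; ratio = 9640/19027 × 100 = 50.7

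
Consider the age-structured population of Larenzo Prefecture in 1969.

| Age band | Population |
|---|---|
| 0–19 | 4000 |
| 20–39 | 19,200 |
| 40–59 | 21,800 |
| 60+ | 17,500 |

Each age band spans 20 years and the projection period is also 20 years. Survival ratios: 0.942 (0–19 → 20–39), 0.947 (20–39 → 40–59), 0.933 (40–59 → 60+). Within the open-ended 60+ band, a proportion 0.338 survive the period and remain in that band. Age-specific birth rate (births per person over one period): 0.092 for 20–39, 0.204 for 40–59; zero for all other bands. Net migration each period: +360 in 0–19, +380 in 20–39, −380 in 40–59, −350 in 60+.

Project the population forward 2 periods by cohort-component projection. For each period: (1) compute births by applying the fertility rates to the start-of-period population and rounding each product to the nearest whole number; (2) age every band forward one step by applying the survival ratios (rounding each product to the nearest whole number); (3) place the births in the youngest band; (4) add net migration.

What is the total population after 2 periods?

39509

After projecting period 1:
Births: 19200 * 0.092 = 1766  |  21800 * 0.204 = 4447 — total 6213
20–39: 4000 * 0.942 = 3768
40–59: 19200 * 0.947 = 18182
60+: 21800 * 0.933 + 17500 * 0.338 = 20339 + 5915 = 26254
Net migration: 0–19 + 360 → 6573; 20–39 + 380 → 4148; 40–59 − 380 → 17802; 60+ − 350 → 25904
Population now: 0–19=6573, 20–39=4148, 40–59=17802, 60+=25904
After projecting period 2:
Births: 4148 * 0.092 = 382  |  17802 * 0.204 = 3632 — total 4014
20–39: 6573 * 0.942 = 6192
40–59: 4148 * 0.947 = 3928
60+: 17802 * 0.933 + 25904 * 0.338 = 16609 + 8756 = 25365
Net migration: 0–19 + 360 → 4374; 20–39 + 380 → 6572; 40–59 − 380 → 3548; 60+ − 350 → 25015
Population now: 0–19=4374, 20–39=6572, 40–59=3548, 60+=25015
Total after period 2: 4374 + 6572 + 3548 + 25015 = 39509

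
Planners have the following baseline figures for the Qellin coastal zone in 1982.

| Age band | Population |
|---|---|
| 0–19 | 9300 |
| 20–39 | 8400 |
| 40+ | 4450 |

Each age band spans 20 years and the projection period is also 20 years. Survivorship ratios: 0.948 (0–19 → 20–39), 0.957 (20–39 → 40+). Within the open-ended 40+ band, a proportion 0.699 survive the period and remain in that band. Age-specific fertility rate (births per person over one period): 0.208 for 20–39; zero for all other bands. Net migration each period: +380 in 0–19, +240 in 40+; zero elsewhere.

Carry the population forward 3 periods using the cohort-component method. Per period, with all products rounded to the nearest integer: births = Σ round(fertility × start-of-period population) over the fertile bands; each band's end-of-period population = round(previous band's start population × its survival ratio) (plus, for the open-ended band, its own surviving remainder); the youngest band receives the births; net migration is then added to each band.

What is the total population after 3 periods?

Call the groups 1 to 3, youngest first.
— Period 1 —
Births: 8400 × 0.208 = 1747
Group 2: 9300 × 0.948 = 8816
Group 3: 8400 × 0.957 + 4450 × 0.699 = 8039 + 3111 = 11150
Net migration: Group 1 + 380 → 2127; Group 3 + 240 → 11390
Population now: 0–19=2127, 20–39=8816, 40+=11390
— Period 2 —
Births: 8816 × 0.208 = 1834
Group 2: 2127 × 0.948 = 2016
Group 3: 8816 × 0.957 + 11390 × 0.699 = 8437 + 7962 = 16399
Net migration: Group 1 + 380 → 2214; Group 3 + 240 → 16639
Population now: 0–19=2214, 20–39=2016, 40+=16639
— Period 3 —
Births: 2016 × 0.208 = 419
Group 2: 2214 × 0.948 = 2099
Group 3: 2016 × 0.957 + 16639 × 0.699 = 1929 + 11631 = 13560
Net migration: Group 1 + 380 → 799; Group 3 + 240 → 13800
Population now: 0–19=799, 20–39=2099, 40+=13800
Total after period 3: 799 + 2099 + 13800 = 16698

16698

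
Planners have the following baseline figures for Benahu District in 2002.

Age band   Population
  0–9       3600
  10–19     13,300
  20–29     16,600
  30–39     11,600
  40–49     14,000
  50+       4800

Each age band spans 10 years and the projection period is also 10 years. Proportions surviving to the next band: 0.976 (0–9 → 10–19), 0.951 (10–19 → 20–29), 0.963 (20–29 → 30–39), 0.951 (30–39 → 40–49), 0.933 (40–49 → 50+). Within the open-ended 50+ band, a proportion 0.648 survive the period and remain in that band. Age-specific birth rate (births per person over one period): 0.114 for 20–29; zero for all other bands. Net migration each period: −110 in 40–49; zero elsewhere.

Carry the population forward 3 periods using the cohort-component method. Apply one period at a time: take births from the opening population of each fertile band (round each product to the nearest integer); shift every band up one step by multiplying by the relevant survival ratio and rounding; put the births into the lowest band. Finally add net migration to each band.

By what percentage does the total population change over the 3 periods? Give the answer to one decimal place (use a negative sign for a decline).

-28.5

Period 1.
Births: 16600 × 0.114 = 1892
10–19: 3600 × 0.976 = 3514
20–29: 13300 × 0.951 = 12648
30–39: 16600 × 0.963 = 15986
40–49: 11600 × 0.951 = 11032
50+: 14000 × 0.933 + 4800 × 0.648 = 13062 + 3110 = 16172
Net migration: 40–49 − 110 → 10922
→ [1892, 3514, 12648, 15986, 10922, 16172]
Period 2.
Births: 12648 × 0.114 = 1442
10–19: 1892 × 0.976 = 1847
20–29: 3514 × 0.951 = 3342
30–39: 12648 × 0.963 = 12180
40–49: 15986 × 0.951 = 15203
50+: 10922 × 0.933 + 16172 × 0.648 = 10190 + 10479 = 20669
Net migration: 40–49 − 110 → 15093
→ [1442, 1847, 3342, 12180, 15093, 20669]
Period 3.
Births: 3342 × 0.114 = 381
10–19: 1442 × 0.976 = 1407
20–29: 1847 × 0.951 = 1756
30–39: 3342 × 0.963 = 3218
40–49: 12180 × 0.951 = 11583
50+: 15093 × 0.933 + 20669 × 0.648 = 14082 + 13394 = 27476
Net migration: 40–49 − 110 → 11473
→ [381, 1407, 1756, 3218, 11473, 27476]
Total: 63900 → 45711; change = -18189; percentage change = -28.5%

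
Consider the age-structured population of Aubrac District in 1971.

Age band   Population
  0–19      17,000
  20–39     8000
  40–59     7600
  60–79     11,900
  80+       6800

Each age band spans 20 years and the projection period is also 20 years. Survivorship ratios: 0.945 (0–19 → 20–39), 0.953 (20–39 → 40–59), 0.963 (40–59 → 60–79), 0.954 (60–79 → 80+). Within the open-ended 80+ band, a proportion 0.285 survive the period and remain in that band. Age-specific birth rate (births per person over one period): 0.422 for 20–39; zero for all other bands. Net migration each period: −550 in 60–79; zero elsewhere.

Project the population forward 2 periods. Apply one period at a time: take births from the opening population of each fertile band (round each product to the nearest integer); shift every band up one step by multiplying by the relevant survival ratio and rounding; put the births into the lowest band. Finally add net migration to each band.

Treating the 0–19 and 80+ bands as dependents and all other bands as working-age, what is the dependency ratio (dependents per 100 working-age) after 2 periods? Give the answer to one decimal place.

67.3

[period 1]
Births: 8000 × 0.422 = 3376
20–39: 17000 × 0.945 = 16065
40–59: 8000 × 0.953 = 7624
60–79: 7600 × 0.963 = 7319
80+: 11900 × 0.954 + 6800 × 0.285 = 11353 + 1938 = 13291
Net migration: 60–79 − 550 → 6769
→ [3376, 16065, 7624, 6769, 13291]
[period 2]
Births: 16065 × 0.422 = 6779
20–39: 3376 × 0.945 = 3190
40–59: 16065 × 0.953 = 15310
60–79: 7624 × 0.963 = 7342
80+: 6769 × 0.954 + 13291 × 0.285 = 6458 + 3788 = 10246
Net migration: 60–79 − 550 → 6792
→ [6779, 3190, 15310, 6792, 10246]
Dependents (band 0–19 + band 80+) = 6779 + 10246 = 17025; working-age = 25292; ratio = 17025/25292 × 100 = 67.3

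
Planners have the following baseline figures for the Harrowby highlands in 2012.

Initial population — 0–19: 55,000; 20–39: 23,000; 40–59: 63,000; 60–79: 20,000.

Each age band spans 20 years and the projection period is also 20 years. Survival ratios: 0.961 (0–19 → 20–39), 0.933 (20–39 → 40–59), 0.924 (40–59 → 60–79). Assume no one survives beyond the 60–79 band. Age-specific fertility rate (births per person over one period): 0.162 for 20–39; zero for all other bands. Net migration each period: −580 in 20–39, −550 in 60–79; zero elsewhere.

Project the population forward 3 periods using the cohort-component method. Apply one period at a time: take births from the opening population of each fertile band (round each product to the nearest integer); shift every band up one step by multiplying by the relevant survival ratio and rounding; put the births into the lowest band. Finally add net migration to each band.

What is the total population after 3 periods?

[period 1]
Births: 23000 × 0.162 = 3726
20–39: 55000 × 0.961 = 52855
40–59: 23000 × 0.933 = 21459
60–79: 63000 × 0.924 = 58212
Net migration: 20–39 − 580 → 52275; 60–79 − 550 → 57662
Population now: 0–19=3726, 20–39=52275, 40–59=21459, 60–79=57662
[period 2]
Births: 52275 × 0.162 = 8469
20–39: 3726 × 0.961 = 3581
40–59: 52275 × 0.933 = 48773
60–79: 21459 × 0.924 = 19828
Net migration: 20–39 − 580 → 3001; 60–79 − 550 → 19278
Population now: 0–19=8469, 20–39=3001, 40–59=48773, 60–79=19278
[period 3]
Births: 3001 × 0.162 = 486
20–39: 8469 × 0.961 = 8139
40–59: 3001 × 0.933 = 2800
60–79: 48773 × 0.924 = 45066
Net migration: 20–39 − 580 → 7559; 60–79 − 550 → 44516
Population now: 0–19=486, 20–39=7559, 40–59=2800, 60–79=44516
Total after period 3: 486 + 7559 + 2800 + 44516 = 55361

55361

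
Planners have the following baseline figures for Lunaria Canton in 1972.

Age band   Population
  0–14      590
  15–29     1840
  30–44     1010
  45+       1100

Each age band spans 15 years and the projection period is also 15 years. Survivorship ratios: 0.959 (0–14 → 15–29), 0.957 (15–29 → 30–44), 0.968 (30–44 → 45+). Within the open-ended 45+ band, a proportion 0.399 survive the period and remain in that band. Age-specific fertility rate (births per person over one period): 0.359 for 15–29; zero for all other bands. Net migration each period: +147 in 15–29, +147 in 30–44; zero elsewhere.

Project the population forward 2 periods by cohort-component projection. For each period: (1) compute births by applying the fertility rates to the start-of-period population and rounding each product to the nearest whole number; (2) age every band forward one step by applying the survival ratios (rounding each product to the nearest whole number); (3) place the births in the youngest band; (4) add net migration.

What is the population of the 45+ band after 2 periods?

[period 1]
Births: 1840 × 0.359 = 661
15–29: 590 × 0.959 = 566
30–44: 1840 × 0.957 = 1761
45+: 1010 × 0.968 + 1100 × 0.399 = 978 + 439 = 1417
Net migration: 15–29 + 147 → 713; 30–44 + 147 → 1908
→ [661, 713, 1908, 1417]
[period 2]
Births: 713 × 0.359 = 256
15–29: 661 × 0.959 = 634
30–44: 713 × 0.957 = 682
45+: 1908 × 0.968 + 1417 × 0.399 = 1847 + 565 = 2412
Net migration: 15–29 + 147 → 781; 30–44 + 147 → 829
→ [256, 781, 829, 2412]

2412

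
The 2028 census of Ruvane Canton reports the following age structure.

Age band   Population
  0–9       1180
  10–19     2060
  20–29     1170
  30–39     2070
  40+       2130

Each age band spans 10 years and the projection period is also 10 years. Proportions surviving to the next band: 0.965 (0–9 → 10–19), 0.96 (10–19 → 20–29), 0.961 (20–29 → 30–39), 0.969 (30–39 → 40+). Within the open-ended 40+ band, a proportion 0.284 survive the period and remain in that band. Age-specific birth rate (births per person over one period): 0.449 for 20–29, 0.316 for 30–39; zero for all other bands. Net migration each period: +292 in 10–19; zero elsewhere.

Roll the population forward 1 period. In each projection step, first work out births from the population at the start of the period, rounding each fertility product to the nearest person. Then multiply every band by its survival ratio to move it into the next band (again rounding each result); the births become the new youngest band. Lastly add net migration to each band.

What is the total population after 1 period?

Numbering the groups 1..5 from youngest to oldest:
Period 1:
Births: 1170 × 0.449 = 525 ; 2070 × 0.316 = 654 → total 1179
Group 2: 1180 × 0.965 = 1139
Group 3: 2060 × 0.96 = 1978
Group 4: 1170 × 0.961 = 1124
Group 5: 2070 × 0.969 + 2130 × 0.284 = 2006 + 605 = 2611
Net migration: Group 2 + 292 → 1431
→ [1179, 1431, 1978, 1124, 2611]
Total after period 1: 1179 + 1431 + 1978 + 1124 + 2611 = 8323

8323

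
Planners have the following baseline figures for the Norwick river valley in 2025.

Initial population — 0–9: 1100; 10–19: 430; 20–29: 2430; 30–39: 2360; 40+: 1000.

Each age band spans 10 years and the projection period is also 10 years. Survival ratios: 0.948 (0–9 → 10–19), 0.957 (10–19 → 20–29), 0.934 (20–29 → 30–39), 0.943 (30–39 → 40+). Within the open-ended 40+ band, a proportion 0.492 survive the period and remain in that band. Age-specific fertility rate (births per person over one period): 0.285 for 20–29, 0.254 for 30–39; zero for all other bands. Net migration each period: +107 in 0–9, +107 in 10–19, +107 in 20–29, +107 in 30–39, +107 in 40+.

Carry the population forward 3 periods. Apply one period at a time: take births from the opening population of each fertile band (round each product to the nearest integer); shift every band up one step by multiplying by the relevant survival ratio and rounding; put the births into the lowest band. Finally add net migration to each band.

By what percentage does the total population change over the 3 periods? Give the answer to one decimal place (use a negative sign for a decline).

(Groups numbered youngest = 1 to oldest = 5.)
[period 1]
Births: 2430 × 0.285 = 693 ; 2360 × 0.254 = 599 → 1292
Group 2: 1100 × 0.948 = 1043
Group 3: 430 × 0.957 = 412
Group 4: 2430 × 0.934 = 2270
Group 5: 2360 × 0.943 + 1000 × 0.492 = 2225 + 492 = 2717
Net migration: Group 1 + 107 → 1399; Group 2 + 107 → 1150; Group 3 + 107 → 519; Group 4 + 107 → 2377; Group 5 + 107 → 2824
Population now: 0–9=1399, 10–19=1150, 20–29=519, 30–39=2377, 40+=2824
[period 2]
Births: 519 × 0.285 = 148 ; 2377 × 0.254 = 604 → 752
Group 2: 1399 × 0.948 = 1326
Group 3: 1150 × 0.957 = 1101
Group 4: 519 × 0.934 = 485
Group 5: 2377 × 0.943 + 2824 × 0.492 = 2242 + 1389 = 3631
Net migration: Group 1 + 107 → 859; Group 2 + 107 → 1433; Group 3 + 107 → 1208; Group 4 + 107 → 592; Group 5 + 107 → 3738
Population now: 0–9=859, 10–19=1433, 20–29=1208, 30–39=592, 40+=3738
[period 3]
Births: 1208 × 0.285 = 344 ; 592 × 0.254 = 150 → 494
Group 2: 859 × 0.948 = 814
Group 3: 1433 × 0.957 = 1371
Group 4: 1208 × 0.934 = 1128
Group 5: 592 × 0.943 + 3738 × 0.492 = 558 + 1839 = 2397
Net migration: Group 1 + 107 → 601; Group 2 + 107 → 921; Group 3 + 107 → 1478; Group 4 + 107 → 1235; Group 5 + 107 → 2504
Population now: 0–9=601, 10–19=921, 20–29=1478, 30–39=1235, 40+=2504
Total: 7320 → 6739; change = -581; percentage change = -7.9%

-7.9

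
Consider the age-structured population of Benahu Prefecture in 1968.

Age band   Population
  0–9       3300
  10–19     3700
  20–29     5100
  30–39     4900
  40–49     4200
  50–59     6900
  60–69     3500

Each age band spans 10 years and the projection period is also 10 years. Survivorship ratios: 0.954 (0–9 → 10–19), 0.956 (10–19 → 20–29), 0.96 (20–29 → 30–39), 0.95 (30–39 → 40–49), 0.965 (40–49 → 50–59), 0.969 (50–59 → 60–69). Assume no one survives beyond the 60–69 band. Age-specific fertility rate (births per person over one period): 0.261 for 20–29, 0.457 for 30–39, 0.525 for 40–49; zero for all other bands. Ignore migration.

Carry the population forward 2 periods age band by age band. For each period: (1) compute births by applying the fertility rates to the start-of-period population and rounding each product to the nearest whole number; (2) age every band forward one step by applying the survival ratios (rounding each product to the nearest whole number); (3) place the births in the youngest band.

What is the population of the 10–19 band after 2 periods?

Period 1:
Births: 5100 × 0.261 = 1331  |  4900 × 0.457 = 2239  |  4200 × 0.525 = 2205 — total 5775
10–19: 3300 × 0.954 = 3148
20–29: 3700 × 0.956 = 3537
30–39: 5100 × 0.96 = 4896
40–49: 4900 × 0.95 = 4655
50–59: 4200 × 0.965 = 4053
60–69: 6900 × 0.969 = 6686
End of period: [5775, 3148, 3537, 4896, 4655, 4053, 6686]
Period 2:
Births: 3537 × 0.261 = 923  |  4896 × 0.457 = 2237  |  4655 × 0.525 = 2444 — total 5604
10–19: 5775 × 0.954 = 5509
20–29: 3148 × 0.956 = 3009
30–39: 3537 × 0.96 = 3396
40–49: 4896 × 0.95 = 4651
50–59: 4655 × 0.965 = 4492
60–69: 4053 × 0.969 = 3927
End of period: [5604, 5509, 3009, 3396, 4651, 4492, 3927]

5509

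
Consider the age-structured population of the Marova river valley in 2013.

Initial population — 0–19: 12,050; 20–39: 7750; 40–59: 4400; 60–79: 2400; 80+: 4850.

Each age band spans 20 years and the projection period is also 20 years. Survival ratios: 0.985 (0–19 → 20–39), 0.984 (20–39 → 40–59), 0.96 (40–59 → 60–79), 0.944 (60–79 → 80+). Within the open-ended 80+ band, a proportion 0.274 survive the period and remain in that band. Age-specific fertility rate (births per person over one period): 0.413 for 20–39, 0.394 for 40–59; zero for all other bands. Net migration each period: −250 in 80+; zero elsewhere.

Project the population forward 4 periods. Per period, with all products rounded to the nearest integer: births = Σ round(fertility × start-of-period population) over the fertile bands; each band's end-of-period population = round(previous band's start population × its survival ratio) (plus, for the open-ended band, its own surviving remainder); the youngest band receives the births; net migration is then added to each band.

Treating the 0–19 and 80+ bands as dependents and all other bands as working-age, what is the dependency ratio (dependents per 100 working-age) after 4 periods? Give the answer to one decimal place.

93.8

— Period 1 —
Births: 7750 × 0.413 = 3201, 4400 × 0.394 = 1734 ⇒ total 4935
20–39: 12050 × 0.985 = 11869
40–59: 7750 × 0.984 = 7626
60–79: 4400 × 0.96 = 4224
80+: 2400 × 0.944 + 4850 × 0.274 = 2266 + 1329 = 3595
Net migration: 80+ − 250 → 3345
Giving 4935 / 11869 / 7626 / 4224 / 3345.
— Period 2 —
Births: 11869 × 0.413 = 4902, 7626 × 0.394 = 3005 ⇒ total 7907
20–39: 4935 × 0.985 = 4861
40–59: 11869 × 0.984 = 11679
60–79: 7626 × 0.96 = 7321
80+: 4224 × 0.944 + 3345 × 0.274 = 3987 + 917 = 4904
Net migration: 80+ − 250 → 4654
Giving 7907 / 4861 / 11679 / 7321 / 4654.
— Period 3 —
Births: 4861 × 0.413 = 2008, 11679 × 0.394 = 4602 ⇒ total 6610
20–39: 7907 × 0.985 = 7788
40–59: 4861 × 0.984 = 4783
60–79: 11679 × 0.96 = 11212
80+: 7321 × 0.944 + 4654 × 0.274 = 6911 + 1275 = 8186
Net migration: 80+ − 250 → 7936
Giving 6610 / 7788 / 4783 / 11212 / 7936.
— Period 4 —
Births: 7788 × 0.413 = 3216, 4783 × 0.394 = 1885 ⇒ total 5101
20–39: 6610 × 0.985 = 6511
40–59: 7788 × 0.984 = 7663
60–79: 4783 × 0.96 = 4592
80+: 11212 × 0.944 + 7936 × 0.274 = 10584 + 2174 = 12758
Net migration: 80+ − 250 → 12508
Giving 5101 / 6511 / 7663 / 4592 / 12508.
Dependents (band 0–19 + band 80+) = 5101 + 12508 = 17609; working-age = 18766; ratio = 17609/18766 × 100 = 93.8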